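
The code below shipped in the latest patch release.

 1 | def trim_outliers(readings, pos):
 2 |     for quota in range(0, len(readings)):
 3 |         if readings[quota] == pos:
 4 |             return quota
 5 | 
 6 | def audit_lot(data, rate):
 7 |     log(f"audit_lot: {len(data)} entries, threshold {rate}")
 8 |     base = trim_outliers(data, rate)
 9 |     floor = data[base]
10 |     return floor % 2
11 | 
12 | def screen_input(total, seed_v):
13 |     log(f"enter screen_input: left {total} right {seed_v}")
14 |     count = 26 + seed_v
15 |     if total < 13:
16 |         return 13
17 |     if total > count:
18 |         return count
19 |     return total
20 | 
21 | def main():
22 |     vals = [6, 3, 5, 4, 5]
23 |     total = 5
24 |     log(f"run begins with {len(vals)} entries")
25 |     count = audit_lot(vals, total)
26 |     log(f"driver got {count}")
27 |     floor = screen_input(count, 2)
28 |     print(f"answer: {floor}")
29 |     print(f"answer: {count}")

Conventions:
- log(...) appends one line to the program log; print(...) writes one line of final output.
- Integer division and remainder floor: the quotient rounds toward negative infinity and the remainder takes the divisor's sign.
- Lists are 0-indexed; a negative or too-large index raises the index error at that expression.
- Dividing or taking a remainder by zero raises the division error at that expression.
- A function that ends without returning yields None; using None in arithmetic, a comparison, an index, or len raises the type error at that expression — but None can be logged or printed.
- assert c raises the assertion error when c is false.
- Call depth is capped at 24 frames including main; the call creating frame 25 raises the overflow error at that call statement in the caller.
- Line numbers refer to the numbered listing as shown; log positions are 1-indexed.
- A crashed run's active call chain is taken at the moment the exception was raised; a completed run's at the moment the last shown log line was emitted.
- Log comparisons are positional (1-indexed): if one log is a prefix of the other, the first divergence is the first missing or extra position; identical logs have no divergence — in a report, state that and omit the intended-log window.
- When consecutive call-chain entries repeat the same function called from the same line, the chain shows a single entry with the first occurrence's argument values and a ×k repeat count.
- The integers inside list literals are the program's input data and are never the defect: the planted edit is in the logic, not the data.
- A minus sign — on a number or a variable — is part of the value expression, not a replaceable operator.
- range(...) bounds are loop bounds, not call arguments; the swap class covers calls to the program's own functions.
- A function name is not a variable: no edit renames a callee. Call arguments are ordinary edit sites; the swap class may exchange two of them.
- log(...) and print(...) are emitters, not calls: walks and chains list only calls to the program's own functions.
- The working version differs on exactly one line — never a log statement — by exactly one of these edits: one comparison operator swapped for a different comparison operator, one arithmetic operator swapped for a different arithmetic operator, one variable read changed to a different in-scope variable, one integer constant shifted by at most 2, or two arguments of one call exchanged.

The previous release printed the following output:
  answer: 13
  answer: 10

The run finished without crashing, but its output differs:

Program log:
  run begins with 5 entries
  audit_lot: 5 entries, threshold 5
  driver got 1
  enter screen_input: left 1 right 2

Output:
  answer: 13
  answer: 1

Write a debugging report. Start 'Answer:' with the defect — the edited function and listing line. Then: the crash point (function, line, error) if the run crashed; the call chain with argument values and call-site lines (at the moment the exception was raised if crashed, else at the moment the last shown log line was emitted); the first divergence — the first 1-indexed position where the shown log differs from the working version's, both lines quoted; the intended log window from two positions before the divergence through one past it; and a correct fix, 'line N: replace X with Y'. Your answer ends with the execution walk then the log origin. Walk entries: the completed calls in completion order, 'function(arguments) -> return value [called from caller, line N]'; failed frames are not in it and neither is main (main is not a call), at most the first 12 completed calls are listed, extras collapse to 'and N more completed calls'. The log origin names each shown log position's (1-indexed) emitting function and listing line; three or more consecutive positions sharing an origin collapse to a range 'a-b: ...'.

Answer: the defect is in audit_lot at line 10.
Key fact: Position 3 is the first bad log line: 'driver got 1' should read 'driver got 10'.
Call chain: main -> screen_input(1, 2) (called at line 27).
First divergence: position 3 — shown 'driver got 1', intended 'driver got 10'.
Intended log window:
  1: run begins with 5 entries
  2: audit_lot: 5 entries, threshold 5
  3: driver got 10
  4: enter screen_input: left 10 right 2
Execution walk:
  trim_outliers([6, 3, 5, 4, 5], 5) -> 2  [called from audit_lot, line 8]
  audit_lot([6, 3, 5, 4, 5], 5) -> 1  [called from main, line 25]
  screen_input(1, 2) -> 13  [called from main, line 27]
Log origins:
  1: from main, line 24
  2: from audit_lot, line 7
  3: from main, line 26
  4: from screen_input, line 13
A correct fix: line 10: replace `%` with `*`.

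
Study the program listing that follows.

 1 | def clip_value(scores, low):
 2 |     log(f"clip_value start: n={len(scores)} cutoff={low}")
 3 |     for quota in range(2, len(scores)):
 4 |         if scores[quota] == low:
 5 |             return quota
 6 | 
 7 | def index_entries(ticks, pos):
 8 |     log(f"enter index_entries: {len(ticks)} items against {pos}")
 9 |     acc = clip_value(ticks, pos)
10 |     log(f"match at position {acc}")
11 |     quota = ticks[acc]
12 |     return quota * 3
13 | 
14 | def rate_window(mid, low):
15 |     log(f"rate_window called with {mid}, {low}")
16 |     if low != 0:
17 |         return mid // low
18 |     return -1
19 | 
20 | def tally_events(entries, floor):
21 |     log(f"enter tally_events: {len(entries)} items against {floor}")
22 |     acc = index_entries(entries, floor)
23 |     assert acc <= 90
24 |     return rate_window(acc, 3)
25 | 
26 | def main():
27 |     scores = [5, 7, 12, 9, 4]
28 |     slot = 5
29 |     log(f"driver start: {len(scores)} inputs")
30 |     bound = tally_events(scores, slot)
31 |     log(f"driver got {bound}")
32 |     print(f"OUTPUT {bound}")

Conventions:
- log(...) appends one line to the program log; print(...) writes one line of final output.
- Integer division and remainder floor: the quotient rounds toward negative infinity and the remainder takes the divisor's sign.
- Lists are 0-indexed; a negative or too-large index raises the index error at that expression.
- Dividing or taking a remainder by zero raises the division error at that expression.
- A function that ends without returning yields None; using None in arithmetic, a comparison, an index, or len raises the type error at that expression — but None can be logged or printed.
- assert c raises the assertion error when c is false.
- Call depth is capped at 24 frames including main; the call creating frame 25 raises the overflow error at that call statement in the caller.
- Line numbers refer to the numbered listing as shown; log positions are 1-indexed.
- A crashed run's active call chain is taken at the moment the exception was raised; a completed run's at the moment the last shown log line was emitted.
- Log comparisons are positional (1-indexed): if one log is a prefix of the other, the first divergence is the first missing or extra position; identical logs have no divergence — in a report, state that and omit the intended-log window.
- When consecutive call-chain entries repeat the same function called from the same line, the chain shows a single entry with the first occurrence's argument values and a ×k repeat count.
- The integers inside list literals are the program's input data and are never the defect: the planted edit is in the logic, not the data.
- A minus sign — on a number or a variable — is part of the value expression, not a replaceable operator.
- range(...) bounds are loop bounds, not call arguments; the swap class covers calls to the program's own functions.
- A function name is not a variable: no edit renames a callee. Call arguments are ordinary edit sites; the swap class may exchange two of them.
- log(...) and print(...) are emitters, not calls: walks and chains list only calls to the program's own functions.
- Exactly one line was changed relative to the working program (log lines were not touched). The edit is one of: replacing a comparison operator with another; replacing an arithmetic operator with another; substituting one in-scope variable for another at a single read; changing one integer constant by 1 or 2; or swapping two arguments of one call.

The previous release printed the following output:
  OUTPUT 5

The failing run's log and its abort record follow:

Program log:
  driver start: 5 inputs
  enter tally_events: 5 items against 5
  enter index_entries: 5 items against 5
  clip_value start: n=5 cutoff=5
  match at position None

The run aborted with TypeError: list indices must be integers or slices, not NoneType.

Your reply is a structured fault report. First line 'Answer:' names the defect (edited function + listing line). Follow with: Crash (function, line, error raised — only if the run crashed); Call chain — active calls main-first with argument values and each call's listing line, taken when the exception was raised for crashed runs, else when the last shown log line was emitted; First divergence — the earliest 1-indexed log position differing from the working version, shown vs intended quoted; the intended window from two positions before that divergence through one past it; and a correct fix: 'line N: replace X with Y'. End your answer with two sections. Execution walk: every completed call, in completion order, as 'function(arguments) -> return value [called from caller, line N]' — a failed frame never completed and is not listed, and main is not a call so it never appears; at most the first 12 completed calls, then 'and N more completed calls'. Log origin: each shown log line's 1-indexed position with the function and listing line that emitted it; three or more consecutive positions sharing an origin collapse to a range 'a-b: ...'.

Answer: the defect is in clip_value at line 3.
Key fact: The log first diverges at position 5: the faulty run prints 'match at position None' where the working version prints 'match at position 0'.
Crash: index_entries, line 11, TypeError.
Call chain: main -> tally_events([5, 7, 12, 9, 4], 5) (called at line 30) -> index_entries([5, 7, 12, 9, 4], 5) (called at line 22).
First divergence: position 5 — shown 'match at position None', intended 'match at position 0'.
Intended log window:
  3: enter index_entries: 5 items against 5
  4: clip_value start: n=5 cutoff=5
  5: match at position 0
  6: rate_window called with 15, 3
Execution walk:
  clip_value([5, 7, 12, 9, 4], 5) -> None  [called from index_entries, line 9]
Log line origins:
  1 — main, line 29
  2 — tally_events, line 21
  3 — index_entries, line 8
  4 — clip_value, line 2
  5 — index_entries, line 10
A correct fix: line 3: replace `2` with `0`.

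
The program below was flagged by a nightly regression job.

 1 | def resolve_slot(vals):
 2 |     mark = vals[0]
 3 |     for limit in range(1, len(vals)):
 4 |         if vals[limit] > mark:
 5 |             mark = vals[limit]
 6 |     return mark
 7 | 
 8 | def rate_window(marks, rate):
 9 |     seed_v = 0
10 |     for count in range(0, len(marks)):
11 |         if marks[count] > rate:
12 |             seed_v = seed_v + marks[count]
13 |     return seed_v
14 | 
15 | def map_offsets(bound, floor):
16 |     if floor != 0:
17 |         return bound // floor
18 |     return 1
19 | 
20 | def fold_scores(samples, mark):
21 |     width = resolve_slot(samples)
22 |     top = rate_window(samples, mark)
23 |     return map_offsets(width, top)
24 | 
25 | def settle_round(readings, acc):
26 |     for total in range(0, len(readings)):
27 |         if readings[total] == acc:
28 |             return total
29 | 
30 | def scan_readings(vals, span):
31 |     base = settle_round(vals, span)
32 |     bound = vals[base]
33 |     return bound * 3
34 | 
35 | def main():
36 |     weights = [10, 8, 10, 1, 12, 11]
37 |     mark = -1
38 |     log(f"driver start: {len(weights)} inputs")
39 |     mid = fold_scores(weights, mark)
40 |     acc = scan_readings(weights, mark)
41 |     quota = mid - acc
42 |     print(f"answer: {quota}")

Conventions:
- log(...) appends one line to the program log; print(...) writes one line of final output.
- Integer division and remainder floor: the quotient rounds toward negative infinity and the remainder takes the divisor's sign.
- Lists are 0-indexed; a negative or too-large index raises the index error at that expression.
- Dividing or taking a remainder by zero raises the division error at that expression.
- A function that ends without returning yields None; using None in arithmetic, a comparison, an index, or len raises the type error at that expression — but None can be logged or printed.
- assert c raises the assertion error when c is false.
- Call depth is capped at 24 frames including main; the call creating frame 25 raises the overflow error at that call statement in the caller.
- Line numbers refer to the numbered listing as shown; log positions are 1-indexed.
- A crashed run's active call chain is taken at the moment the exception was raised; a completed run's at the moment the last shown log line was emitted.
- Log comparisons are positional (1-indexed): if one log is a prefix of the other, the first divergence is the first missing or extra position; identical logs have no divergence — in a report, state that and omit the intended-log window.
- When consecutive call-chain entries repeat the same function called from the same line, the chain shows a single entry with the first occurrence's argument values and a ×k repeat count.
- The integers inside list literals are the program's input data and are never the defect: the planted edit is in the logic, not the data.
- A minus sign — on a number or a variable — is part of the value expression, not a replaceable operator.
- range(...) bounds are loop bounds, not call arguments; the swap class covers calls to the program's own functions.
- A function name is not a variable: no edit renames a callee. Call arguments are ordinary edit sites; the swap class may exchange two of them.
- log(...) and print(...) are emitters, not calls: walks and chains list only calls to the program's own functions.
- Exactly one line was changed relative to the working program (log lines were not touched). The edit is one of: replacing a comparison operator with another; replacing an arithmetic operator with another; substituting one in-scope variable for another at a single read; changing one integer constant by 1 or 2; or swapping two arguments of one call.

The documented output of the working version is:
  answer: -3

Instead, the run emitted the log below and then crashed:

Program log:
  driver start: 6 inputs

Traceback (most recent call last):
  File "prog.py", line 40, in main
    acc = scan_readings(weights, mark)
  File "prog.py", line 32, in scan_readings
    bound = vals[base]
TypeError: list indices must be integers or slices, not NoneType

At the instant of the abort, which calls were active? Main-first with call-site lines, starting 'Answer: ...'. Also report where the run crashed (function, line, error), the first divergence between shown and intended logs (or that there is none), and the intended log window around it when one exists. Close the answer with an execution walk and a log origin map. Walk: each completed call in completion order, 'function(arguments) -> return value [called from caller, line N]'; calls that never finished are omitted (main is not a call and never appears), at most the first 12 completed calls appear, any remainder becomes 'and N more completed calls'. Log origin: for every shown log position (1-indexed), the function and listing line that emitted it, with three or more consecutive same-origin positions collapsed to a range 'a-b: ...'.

Answer: main -> scan_readings (called at line 40).
The tell: All emitted log lines are correct; the crash alone marks the defect.
Crash: scan_readings, line 32, TypeError.
First divergence: none — the logs agree in full.
Execution walk:
  resolve_slot([10, 8, 10, 1, 12, 11]) -> 12  [called from fold_scores, line 21]
  rate_window([10, 8, 10, 1, 12, 11], -1) -> 52  [called from fold_scores, line 22]
  map_offsets(12, 52) -> 0  [called from fold_scores, line 23]
  fold_scores([10, 8, 10, 1, 12, 11], -1) -> 0  [called from main, line 39]
  settle_round([10, 8, 10, 1, 12, 11], -1) -> None  [called from scan_readings, line 31]
Origin of each log line:
  1: emitted by main (line 38)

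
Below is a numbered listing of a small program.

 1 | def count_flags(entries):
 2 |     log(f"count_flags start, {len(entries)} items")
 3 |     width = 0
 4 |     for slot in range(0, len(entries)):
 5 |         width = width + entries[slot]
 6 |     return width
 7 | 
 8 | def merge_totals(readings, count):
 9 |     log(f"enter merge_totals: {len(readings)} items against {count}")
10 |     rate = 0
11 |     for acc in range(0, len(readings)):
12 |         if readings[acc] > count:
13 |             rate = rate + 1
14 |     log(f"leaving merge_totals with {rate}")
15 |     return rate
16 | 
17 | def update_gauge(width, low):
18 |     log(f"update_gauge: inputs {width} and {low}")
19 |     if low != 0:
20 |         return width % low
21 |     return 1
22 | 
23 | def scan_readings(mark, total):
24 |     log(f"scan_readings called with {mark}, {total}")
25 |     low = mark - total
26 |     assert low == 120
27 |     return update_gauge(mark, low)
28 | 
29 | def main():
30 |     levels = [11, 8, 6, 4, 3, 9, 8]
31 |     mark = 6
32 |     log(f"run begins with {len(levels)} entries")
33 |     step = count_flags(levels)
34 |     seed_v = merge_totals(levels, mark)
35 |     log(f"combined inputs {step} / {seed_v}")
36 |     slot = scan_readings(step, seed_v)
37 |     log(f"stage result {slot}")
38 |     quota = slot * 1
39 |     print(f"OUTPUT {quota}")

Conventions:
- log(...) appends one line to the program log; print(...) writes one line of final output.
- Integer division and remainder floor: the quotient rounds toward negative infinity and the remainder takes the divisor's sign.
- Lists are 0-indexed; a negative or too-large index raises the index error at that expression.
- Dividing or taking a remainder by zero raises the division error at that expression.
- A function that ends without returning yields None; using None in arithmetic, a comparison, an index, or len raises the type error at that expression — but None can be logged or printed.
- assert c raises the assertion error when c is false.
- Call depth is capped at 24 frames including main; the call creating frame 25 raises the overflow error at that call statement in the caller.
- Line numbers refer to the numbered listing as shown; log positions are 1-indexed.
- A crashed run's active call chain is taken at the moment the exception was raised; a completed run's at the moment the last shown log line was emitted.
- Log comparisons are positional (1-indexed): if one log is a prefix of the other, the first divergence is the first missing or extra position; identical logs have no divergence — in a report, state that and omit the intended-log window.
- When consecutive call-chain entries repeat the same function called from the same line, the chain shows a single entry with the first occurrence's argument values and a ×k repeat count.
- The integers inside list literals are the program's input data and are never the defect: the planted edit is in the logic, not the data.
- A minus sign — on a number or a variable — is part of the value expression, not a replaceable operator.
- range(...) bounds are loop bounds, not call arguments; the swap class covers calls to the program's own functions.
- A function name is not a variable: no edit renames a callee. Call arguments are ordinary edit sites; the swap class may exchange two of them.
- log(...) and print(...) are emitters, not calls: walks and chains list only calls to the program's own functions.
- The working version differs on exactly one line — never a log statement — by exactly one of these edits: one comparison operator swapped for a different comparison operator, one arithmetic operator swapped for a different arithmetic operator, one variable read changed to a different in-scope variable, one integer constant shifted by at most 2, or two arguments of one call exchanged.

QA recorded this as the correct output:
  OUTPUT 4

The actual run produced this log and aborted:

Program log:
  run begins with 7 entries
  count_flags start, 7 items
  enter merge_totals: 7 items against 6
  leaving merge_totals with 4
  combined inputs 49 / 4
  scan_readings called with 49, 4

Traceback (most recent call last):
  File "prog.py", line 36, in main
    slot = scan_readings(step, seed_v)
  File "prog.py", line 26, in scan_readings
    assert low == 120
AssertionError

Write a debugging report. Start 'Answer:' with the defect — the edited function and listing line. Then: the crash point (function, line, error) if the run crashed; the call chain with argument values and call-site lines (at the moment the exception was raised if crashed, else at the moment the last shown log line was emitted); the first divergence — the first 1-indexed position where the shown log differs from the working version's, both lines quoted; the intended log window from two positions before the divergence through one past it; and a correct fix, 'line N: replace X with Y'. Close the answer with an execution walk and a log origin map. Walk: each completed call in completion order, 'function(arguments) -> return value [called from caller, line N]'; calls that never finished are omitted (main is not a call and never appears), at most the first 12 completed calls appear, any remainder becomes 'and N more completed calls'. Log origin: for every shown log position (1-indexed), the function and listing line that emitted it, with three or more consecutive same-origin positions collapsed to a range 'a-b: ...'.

Answer: the defect is in scan_readings at line 26.
Key fact: After 6 matching log lines the faulty run goes silent, while the working version continues with 'update_gauge: inputs 49 and 45'.
Crash: scan_readings, line 26, AssertionError.
Call chain: main -> scan_readings(49, 4) (called at line 36).
First divergence: position 7 (shown log ended at 6 lines; the working version continues: 'update_gauge: inputs 49 and 45').
Intended log window:
  5: combined inputs 49 / 4
  6: scan_readings called with 49, 4
  7: update_gauge: inputs 49 and 45
  8: stage result 4
Execution walk:
  count_flags([11, 8, 6, 4, 3, 9, 8]) -> 49  [called from main, line 33]
  merge_totals([11, 8, 6, 4, 3, 9, 8], 6) -> 4  [called from main, line 34]
Log origin:
  1: emitted by main (line 32)
  2: emitted by count_flags (line 2)
  3: emitted by merge_totals (line 9)
  4: emitted by merge_totals (line 14)
  5: emitted by main (line 35)
  6: emitted by scan_readings (line 24)
A correct fix: line 26: replace `==` with `<=`.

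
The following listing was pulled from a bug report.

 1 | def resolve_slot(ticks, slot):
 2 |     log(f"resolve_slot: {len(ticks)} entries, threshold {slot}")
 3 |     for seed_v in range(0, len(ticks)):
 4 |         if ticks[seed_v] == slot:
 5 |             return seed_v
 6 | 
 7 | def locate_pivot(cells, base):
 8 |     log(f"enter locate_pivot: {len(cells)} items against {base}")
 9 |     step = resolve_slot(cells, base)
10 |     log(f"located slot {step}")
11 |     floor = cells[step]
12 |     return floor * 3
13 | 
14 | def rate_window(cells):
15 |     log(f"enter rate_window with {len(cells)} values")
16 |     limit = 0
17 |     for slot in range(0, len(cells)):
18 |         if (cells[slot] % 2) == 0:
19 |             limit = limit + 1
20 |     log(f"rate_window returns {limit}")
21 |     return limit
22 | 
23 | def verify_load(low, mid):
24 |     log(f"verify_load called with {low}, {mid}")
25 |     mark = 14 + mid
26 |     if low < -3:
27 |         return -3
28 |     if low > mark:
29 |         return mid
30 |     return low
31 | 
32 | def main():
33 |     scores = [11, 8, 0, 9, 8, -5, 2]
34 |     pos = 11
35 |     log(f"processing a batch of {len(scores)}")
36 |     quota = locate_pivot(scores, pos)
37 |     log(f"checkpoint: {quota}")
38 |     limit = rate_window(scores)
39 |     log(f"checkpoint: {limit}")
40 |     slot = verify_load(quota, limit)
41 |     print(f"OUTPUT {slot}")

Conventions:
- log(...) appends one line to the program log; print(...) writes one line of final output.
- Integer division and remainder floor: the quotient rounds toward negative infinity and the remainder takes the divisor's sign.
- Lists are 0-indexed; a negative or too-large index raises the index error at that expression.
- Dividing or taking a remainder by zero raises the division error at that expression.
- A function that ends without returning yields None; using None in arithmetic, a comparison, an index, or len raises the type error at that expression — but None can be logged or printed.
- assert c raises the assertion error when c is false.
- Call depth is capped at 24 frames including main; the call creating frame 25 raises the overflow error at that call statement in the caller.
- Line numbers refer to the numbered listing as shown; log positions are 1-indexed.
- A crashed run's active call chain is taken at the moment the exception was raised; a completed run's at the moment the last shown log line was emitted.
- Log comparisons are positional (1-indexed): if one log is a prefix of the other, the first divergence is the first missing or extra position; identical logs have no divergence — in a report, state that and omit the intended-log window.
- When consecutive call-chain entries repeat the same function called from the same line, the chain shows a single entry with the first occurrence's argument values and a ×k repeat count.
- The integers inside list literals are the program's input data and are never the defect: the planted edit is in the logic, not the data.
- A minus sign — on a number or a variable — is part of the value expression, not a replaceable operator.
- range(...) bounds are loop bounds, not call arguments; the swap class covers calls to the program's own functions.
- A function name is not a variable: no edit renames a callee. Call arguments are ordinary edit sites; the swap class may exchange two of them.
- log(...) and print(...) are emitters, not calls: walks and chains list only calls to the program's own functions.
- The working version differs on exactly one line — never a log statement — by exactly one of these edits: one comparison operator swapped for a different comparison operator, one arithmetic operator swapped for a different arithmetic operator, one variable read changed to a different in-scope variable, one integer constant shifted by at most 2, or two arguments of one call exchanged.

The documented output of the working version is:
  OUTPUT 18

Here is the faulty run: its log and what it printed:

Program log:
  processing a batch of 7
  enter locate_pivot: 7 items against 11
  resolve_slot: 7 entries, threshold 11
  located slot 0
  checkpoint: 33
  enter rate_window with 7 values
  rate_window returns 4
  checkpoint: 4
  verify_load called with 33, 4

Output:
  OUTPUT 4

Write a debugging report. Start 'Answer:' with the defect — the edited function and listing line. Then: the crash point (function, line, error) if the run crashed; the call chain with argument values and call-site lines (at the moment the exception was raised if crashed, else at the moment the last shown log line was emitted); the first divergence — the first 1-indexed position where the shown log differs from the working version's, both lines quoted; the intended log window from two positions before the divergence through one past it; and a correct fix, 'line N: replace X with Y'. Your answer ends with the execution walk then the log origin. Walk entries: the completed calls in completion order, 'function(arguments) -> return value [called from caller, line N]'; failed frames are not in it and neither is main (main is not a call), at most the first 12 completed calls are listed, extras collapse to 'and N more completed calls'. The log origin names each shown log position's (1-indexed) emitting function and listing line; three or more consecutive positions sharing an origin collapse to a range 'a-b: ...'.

Answer: the defect is in verify_load at line 29.
The tell: The two runs log identically and part ways only at the printed values.
Call chain: main -> verify_load(33, 4) (called at line 40).
First divergence: none; the two logs match at every position.
Execution walk:
  resolve_slot([11, 8, 0, 9, 8, -5, 2], 11) -> 0  [called from locate_pivot, line 9]
  locate_pivot([11, 8, 0, 9, 8, -5, 2], 11) -> 33  [called from main, line 36]
  rate_window([11, 8, 0, 9, 8, -5, 2]) -> 4  [called from main, line 38]
  verify_load(33, 4) -> 4  [called from main, line 40]
Origin of each log line:
  1: from main, line 35
  2: from locate_pivot, line 8
  3: from resolve_slot, line 2
  4: from locate_pivot, line 10
  5: from main, line 37
  6: from rate_window, line 15
  7: from rate_window, line 20
  8: from main, line 39
  9: from verify_load, line 24
A correct fix: line 29: replace `mid` with `mark`.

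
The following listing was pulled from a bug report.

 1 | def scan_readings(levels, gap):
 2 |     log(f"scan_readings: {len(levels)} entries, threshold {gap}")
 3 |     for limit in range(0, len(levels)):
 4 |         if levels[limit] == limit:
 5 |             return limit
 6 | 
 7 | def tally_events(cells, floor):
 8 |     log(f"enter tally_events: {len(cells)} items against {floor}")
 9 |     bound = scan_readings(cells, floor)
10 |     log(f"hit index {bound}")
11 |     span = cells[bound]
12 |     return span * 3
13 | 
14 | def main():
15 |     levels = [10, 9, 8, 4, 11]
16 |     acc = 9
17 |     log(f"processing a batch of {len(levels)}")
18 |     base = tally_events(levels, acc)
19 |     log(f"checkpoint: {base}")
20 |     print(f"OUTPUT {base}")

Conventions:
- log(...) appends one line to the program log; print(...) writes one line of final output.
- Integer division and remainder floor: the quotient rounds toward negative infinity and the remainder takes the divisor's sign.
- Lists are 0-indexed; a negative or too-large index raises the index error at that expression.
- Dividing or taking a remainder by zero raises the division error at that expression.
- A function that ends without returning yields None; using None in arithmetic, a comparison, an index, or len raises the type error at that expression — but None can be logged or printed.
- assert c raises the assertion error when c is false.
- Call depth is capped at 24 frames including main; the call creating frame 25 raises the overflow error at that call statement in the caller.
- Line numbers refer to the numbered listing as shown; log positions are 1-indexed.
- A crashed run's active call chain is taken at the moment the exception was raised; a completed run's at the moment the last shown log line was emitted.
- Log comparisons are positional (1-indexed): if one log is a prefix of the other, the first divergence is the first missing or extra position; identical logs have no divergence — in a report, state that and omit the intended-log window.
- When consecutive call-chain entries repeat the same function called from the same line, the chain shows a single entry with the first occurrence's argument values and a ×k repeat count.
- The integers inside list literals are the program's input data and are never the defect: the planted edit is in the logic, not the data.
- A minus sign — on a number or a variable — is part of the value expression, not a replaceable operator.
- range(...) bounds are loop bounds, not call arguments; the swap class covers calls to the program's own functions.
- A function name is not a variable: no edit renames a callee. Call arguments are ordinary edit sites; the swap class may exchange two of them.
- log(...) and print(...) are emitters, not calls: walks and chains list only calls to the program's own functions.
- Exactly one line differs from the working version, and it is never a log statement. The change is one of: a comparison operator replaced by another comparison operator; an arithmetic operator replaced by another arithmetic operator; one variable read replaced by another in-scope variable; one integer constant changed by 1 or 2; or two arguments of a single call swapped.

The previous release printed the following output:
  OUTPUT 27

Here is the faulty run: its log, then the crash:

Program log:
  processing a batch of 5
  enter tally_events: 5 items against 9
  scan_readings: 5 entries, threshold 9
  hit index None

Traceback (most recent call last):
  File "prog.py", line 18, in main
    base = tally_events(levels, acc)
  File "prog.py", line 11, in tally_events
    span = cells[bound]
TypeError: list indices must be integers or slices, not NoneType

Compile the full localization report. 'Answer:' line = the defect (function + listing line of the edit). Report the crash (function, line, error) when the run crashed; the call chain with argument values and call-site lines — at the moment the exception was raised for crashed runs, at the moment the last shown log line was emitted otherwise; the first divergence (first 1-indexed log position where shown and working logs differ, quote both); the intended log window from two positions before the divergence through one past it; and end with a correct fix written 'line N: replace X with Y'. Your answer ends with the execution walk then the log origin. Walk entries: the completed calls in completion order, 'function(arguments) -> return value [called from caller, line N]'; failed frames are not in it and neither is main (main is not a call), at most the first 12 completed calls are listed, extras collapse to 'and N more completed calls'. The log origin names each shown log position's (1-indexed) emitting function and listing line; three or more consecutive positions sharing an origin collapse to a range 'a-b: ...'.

Answer: the defect is in scan_readings at line 4.
The tell: Everything matches until log position 4, which reads 'hit index None' in place of 'hit index 1'.
Crash: tally_events, line 11, TypeError.
Call chain: main -> tally_events([10, 9, 8, 4, 11], 9) (called at line 18).
First divergence: at position 4 the run shows 'hit index None' where the working version logs 'hit index 1'.
Intended log window:
  2: enter tally_events: 5 items against 9
  3: scan_readings: 5 entries, threshold 9
  4: hit index 1
  5: checkpoint: 27
Execution walk:
  scan_readings([10, 9, 8, 4, 11], 9) -> None  [called from tally_events, line 9]
Log line origins:
  1 — main, line 17
  2 — tally_events, line 8
  3 — scan_readings, line 2
  4 — tally_events, line 10
A correct fix: line 4: replace `levels[limit] == limit` with `levels[limit] == gap`.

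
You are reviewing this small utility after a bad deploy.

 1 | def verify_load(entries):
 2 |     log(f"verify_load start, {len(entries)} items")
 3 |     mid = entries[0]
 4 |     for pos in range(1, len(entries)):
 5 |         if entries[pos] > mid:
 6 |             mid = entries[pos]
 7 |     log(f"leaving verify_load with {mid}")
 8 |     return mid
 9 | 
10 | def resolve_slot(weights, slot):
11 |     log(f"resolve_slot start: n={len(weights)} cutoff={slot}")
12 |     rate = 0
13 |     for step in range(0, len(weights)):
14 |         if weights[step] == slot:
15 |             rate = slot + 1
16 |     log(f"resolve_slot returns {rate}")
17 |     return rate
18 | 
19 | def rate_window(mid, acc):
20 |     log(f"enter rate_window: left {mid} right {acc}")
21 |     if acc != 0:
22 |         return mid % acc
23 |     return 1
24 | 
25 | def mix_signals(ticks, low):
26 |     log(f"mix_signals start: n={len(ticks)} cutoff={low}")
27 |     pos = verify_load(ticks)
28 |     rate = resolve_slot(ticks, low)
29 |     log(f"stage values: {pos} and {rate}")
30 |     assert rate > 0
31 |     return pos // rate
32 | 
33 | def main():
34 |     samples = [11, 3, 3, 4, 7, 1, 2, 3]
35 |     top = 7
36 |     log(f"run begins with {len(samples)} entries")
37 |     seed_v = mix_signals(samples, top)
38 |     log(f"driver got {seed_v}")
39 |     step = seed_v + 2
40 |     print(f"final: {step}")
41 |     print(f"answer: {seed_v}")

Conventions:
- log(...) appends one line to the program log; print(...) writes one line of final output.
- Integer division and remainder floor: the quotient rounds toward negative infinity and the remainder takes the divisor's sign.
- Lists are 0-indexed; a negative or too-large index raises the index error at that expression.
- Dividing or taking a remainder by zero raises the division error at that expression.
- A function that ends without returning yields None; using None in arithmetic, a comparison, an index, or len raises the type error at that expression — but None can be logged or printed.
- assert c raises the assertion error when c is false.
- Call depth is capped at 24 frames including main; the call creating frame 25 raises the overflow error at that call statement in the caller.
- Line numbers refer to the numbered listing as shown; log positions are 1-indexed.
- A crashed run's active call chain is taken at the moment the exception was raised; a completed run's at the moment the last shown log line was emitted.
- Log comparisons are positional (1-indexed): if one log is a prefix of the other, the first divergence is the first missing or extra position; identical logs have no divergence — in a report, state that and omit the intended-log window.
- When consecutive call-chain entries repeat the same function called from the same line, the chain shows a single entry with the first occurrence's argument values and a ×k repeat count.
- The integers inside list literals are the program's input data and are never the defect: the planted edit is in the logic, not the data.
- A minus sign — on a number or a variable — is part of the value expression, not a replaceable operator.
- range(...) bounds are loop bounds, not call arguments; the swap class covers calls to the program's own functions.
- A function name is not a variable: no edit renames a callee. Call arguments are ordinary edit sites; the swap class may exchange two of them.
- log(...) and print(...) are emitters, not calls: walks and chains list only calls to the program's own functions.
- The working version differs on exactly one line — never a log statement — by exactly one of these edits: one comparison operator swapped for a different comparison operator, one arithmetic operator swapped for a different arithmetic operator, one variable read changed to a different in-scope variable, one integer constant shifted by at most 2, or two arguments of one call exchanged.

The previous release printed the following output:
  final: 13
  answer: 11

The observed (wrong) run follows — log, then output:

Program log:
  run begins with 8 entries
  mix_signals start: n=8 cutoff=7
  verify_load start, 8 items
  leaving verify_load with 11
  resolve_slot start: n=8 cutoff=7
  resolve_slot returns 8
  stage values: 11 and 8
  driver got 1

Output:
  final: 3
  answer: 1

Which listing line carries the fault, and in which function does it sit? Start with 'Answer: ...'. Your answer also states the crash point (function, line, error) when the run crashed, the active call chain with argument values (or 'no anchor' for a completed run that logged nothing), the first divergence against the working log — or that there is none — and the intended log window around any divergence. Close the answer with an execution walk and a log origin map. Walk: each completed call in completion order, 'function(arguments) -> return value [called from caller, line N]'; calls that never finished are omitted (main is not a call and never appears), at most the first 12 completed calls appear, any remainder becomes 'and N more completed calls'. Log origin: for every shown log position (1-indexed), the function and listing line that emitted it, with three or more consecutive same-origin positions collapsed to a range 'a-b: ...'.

Answer: the defect is in resolve_slot at line 15.
Key observation: Everything matches until log position 6, which reads 'resolve_slot returns 8' in place of 'resolve_slot returns 1'.
Call chain: main.
First divergence: position 6 — the shown line 'resolve_slot returns 8' should read 'resolve_slot returns 1'.
Intended log window:
  4: leaving verify_load with 11
  5: resolve_slot start: n=8 cutoff=7
  6: resolve_slot returns 1
  7: stage values: 11 and 1
Execution walk:
  verify_load([11, 3, 3, 4, 7, 1, 2, 3]) -> 11  [called from mix_signals, line 27]
  resolve_slot([11, 3, 3, 4, 7, 1, 2, 3], 7) -> 8  [called from mix_signals, line 28]
  mix_signals([11, 3, 3, 4, 7, 1, 2, 3], 7) -> 1  [called from main, line 37]
Log origin:
  1 — main, line 36
  2 — mix_signals, line 26
  3 — verify_load, line 2
  4 — verify_load, line 7
  5 — resolve_slot, line 11
  6 — resolve_slot, line 16
  7 — mix_signals, line 29
  8 — main, line 38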